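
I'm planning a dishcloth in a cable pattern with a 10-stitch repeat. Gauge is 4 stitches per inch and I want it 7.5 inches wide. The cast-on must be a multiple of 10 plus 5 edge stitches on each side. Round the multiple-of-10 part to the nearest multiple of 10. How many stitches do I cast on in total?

4 / 1 = 4 sts per inch.
7.5 × 4 = 30.00 sts.
Less 10 edge sts → 20.00 for the repeat.
Nearest multiple of 10: 20.
Add back 10 edge sts → 30.

CO 30 sts.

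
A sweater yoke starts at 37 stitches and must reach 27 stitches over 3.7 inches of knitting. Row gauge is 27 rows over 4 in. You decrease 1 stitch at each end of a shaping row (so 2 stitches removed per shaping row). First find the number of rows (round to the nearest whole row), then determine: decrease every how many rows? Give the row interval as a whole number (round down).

Rows = 3.7 × 6.75 = 25.0 → 25 rows.
Stitches to remove: 10 → 5 shaping rows (at 2 st each).
25 / 5 = 5.00 → every 5 rows.

Decrease every 5th row.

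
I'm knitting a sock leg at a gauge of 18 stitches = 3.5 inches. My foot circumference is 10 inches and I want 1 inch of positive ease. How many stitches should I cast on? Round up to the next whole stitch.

Cast on 57 stitches.

Finished = 10 + 1 = 11 in.
18 / 3.5 = 5.143 sts per inch.
11.00 × 5.143 = 56.57 sts.
→ 57 sts.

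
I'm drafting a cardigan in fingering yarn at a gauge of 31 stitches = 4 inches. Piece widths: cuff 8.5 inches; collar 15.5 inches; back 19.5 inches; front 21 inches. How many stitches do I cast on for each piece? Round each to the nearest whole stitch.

cuff 66; collar 120; back 151; front 163.

Rate = 31/4 = 7.75 sts per in.
cuff: 8.5 × 7.75 = 65.88 → 66.
collar: 15.5 × 7.75 = 120.12 → 120.
back: 19.5 × 7.75 = 151.12 → 151.
front: 21 × 7.75 = 162.75 → 163.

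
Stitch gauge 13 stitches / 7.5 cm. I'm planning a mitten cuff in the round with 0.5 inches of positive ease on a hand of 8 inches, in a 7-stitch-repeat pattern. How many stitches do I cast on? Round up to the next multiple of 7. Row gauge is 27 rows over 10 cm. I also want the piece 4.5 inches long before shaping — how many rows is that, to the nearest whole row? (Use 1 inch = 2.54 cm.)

Finished = 8 + 0.5 = 8.5 inches.
8.5 inches × 2.54 = 21.59 cm.
13/7.5 = 1.733 sts per cm; 21.59 × 1.733 = 37.42 sts.
Next multiple of 7 → 42.
4.5 inches = 11.43 cm; × 2.7 = 30.86 → 31 rows.

Cast on 42 stitches; work 31 rows.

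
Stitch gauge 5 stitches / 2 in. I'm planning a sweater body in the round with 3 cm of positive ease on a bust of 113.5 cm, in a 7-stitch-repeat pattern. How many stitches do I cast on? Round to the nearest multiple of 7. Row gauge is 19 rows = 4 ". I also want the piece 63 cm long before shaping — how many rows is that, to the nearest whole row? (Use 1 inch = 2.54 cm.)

Finished = 113.5 + 3 = 116.5 cm.
116.5 cm × 1/2.54 = 45.87 inches.
5/2 = 2.5 sts per in; 45.87 × 2.5 = 114.67 sts.
Nearest multiple of 7 → 112.
63 cm = 24.80 inches; × 4.75 = 117.81 → 118 rows.

Cast on 112 stitches; work 118 rows.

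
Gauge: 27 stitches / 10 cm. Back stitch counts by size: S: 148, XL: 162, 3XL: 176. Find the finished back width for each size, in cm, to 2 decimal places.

27/10 = 2.7 sts per cm.
S: 148 / 2.7 = 54.815 → 54.81 cm.
XL: 162 / 2.7 = 60.000 → 60.00 cm.
3XL: 176 / 2.7 = 65.185 → 65.19 cm.

S 54.81 cm; XL 60.00 cm; 3XL 65.19 cm.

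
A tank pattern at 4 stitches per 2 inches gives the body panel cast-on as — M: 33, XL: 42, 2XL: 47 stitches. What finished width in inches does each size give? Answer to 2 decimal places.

4/2 = 2 sts per in.
M: 33 / 2 = 16.500 → 16.50 in.
XL: 42 / 2 = 21.000 → 21.00 in.
2XL: 47 / 2 = 23.500 → 23.50 in.

M 16.50 inches; XL 21.00 inches; 2XL 23.50 inches.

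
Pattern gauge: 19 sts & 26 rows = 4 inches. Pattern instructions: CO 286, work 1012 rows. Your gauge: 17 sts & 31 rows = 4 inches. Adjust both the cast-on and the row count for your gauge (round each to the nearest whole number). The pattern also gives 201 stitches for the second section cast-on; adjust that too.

Cast on 256 stitches; work 1207 rows; second section cast-on 180 stitches.

Stitches: 286 × 17/19 = 255.89 → 256.
Rows: 1012 × 31/26 = 1206.62 → 1207.
second section cast-on: 201 × 17/19 = 179.84 → 180.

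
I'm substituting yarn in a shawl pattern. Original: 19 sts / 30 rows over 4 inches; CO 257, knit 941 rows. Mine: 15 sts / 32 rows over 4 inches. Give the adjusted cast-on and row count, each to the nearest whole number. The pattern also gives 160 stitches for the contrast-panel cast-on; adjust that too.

Stitches: 257 × 15/19 = 202.89 → 203.
Rows: 941 × 32/30 = 1003.73 → 1004.
contrast-panel cast-on: 160 × 15/19 = 126.32 → 126.

Cast on 203 stitches; work 1004 rows; contrast-panel cast-on 126 stitches.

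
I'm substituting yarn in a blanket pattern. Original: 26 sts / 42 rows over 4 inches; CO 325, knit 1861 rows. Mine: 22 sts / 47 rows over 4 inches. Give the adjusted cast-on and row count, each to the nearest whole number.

Stitches: 325 × 22/26 = 275.00 → 275.
Rows: 1861 × 47/42 = 2082.55 → 2083.

Cast on 275 stitches; work 2083 rows.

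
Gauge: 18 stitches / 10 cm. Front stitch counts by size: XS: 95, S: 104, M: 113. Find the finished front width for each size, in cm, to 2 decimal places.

XS 52.78 cm; S 57.78 cm; M 62.78 cm.

18/10 = 1.8 sts per cm.
XS: 95 / 1.8 = 52.778 → 52.78 cm.
S: 104 / 1.8 = 57.778 → 57.78 cm.
M: 113 / 1.8 = 62.778 → 62.78 cm.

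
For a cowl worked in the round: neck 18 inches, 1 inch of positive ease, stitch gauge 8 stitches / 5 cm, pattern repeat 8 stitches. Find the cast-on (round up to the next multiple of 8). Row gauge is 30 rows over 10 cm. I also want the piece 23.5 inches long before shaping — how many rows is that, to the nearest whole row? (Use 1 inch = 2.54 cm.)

Cast on 80 stitches; work 179 rows.

Finished = 18 + 1 = 19 inches.
19 inches × 2.54 = 48.26 cm.
8/5 = 1.6 sts per cm; 48.26 × 1.6 = 77.22 sts.
Next multiple of 8 → 80.
23.5 inches = 59.69 cm; × 3 = 179.07 → 179 rows.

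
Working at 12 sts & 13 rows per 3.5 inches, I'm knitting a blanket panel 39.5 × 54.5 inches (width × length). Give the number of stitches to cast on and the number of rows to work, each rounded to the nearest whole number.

Stitch gauge = 12/3.5 = 3.429 sts/in; 39.5 × 3.429 = 135.43 → 135 sts.
Row gauge = 13/3.5 = 3.714 rows/in; 54.5 × 3.714 = 202.43 → 202 rows.

Cast on 135 stitches and work 202 rows.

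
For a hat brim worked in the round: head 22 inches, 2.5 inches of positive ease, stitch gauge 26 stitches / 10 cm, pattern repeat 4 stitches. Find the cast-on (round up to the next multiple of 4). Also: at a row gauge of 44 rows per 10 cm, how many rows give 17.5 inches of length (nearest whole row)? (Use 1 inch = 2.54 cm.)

Finished = 22 + 2.5 = 24.5 inches.
24.5 inches × 2.54 = 62.23 cm.
26/10 = 2.6 sts per cm; 62.23 × 2.6 = 161.80 sts.
Next multiple of 4 → 164.
17.5 inches = 44.45 cm; × 4.4 = 195.58 → 196 rows.

Cast on 164 stitches; work 196 rows.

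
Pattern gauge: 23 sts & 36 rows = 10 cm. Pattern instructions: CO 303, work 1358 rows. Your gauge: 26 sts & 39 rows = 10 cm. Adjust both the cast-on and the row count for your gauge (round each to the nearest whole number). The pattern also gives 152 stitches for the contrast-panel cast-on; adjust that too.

Cast on 343 stitches; work 1471 rows; contrast-panel cast-on 172 stitches.

Stitches: 303 × 26/23 = 342.52 → 343.
Rows: 1358 × 39/36 = 1471.17 → 1471.
contrast-panel cast-on: 152 × 26/23 = 171.83 → 172.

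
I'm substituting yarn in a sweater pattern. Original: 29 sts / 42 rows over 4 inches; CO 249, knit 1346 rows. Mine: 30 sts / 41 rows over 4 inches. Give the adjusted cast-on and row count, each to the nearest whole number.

Stitches: 249 × 30/29 = 257.59 → 258.
Rows: 1346 × 41/42 = 1313.95 → 1314.

Cast on 258 stitches; work 1314 rows.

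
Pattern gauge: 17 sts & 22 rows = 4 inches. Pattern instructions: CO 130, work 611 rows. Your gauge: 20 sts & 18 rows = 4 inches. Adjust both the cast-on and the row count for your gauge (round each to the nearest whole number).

Stitches: 130 × 20/17 = 152.94 → 153.
Rows: 611 × 18/22 = 499.91 → 500.

Cast on 153 stitches; work 500 rows.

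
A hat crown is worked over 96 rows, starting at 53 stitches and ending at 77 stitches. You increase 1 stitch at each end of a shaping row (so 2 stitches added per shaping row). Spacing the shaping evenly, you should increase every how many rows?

Increase every 8th row.

Stitches to add: |77 − 53| = 24.
Shaping rows needed: 24 / 2 = 12.
96 rows / 12 = every 8 rows.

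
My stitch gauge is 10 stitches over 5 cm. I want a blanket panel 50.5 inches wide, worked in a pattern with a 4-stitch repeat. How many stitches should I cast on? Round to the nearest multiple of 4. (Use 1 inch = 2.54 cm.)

Cast on 256 stitches.

50.5 in = 50.5 × 2.54 = 128.27 cm.
10 / 5 = 2 sts/cm.
128.27 × 2 = 256.54 sts.
→ 256.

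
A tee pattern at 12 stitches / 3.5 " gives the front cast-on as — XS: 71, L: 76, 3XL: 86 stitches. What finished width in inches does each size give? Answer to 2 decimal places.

12/3.5 = 3.429 sts per in.
XS: 71 / 3.429 = 20.708 → 20.71 in.
L: 76 / 3.429 = 22.167 → 22.17 in.
3XL: 86 / 3.429 = 25.083 → 25.08 in.

XS 20.71 inches; L 22.17 inches; 3XL 25.08 inches.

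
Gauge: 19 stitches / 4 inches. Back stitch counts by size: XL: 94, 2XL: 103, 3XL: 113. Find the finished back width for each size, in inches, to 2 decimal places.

19/4 = 4.75 sts per in.
XL: 94 / 4.75 = 19.789 → 19.79 in.
2XL: 103 / 4.75 = 21.684 → 21.68 in.
3XL: 113 / 4.75 = 23.789 → 23.79 in.

XL 19.79 inches; 2XL 21.68 inches; 3XL 23.79 inches.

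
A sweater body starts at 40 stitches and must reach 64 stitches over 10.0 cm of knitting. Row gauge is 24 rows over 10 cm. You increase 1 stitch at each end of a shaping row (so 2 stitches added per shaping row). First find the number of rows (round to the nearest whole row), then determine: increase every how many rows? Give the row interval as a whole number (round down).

Increase every 2nd row.

Rows = 10.0 × 2.4 = 24.0 → 24 rows.
Stitches to add: 24 → 12 shaping rows (at 2 st each).
24 / 12 = 2.00 → every 2 rows.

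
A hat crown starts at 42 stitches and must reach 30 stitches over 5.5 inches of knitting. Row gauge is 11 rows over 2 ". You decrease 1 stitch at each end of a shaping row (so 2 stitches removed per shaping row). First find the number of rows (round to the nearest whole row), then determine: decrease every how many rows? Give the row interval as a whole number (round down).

Decrease every 5th row.

Rows = 5.5 × 5.5 = 30.2 → 30 rows.
Stitches to remove: 12 → 6 shaping rows (at 2 st each).
30 / 6 = 5.00 → every 5 rows.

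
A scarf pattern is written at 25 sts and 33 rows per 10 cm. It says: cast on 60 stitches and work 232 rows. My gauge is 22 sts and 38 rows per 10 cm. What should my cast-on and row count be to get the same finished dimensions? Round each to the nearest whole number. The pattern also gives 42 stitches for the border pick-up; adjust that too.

Cast on 53 stitches; work 267 rows; border pick-up 37 stitches.

Stitches: 60 × 22/25 = 52.80 → 53.
Rows: 232 × 38/33 = 267.15 → 267.
border pick-up: 42 × 22/25 = 36.96 → 37.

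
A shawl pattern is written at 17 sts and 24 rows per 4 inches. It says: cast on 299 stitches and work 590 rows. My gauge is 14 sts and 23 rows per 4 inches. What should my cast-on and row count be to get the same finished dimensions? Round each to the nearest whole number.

Cast on 246 stitches; work 565 rows.

Stitches: 299 × 14/17 = 246.24 → 246.
Rows: 590 × 23/24 = 565.42 → 565.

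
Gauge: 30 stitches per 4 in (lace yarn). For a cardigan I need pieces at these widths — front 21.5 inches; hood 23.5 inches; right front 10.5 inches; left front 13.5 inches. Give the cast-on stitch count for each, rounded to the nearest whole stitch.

Rate = 30/4 = 7.5 sts per in.
front: 21.5 × 7.5 = 161.25 → 161.
hood: 23.5 × 7.5 = 176.25 → 176.
right front: 10.5 × 7.5 = 78.75 → 79.
left front: 13.5 × 7.5 = 101.25 → 101.

front 161; hood 176; right front 79; left front 101.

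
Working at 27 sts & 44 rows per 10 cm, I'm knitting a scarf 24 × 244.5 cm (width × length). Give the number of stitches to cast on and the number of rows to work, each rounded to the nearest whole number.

Cast on 65 stitches and work 1076 rows.

Stitch gauge = 27/10 = 2.7 sts/cm; 24 × 2.7 = 64.80 → 65 sts.
Row gauge = 44/10 = 4.4 rows/cm; 244.5 × 4.4 = 1075.80 → 1076 rows.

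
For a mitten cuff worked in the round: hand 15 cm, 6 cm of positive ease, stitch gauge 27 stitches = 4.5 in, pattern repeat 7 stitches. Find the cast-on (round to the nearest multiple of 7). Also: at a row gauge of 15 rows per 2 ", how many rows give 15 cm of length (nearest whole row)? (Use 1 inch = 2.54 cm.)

Cast on 49 stitches; work 44 rows.

Finished = 15 + 6 = 21 cm.
21 cm × 1/2.54 = 8.27 inches.
27/4.5 = 6 sts per in; 8.27 × 6 = 49.61 sts.
Nearest multiple of 7 → 49.
15 cm = 5.91 inches; × 7.5 = 44.29 → 44 rows.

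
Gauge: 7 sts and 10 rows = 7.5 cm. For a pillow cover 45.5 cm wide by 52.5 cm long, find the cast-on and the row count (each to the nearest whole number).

Stitch gauge = 7/7.5 = 0.933 sts/cm; 45.5 × 0.933 = 42.47 → 42 sts.
Row gauge = 10/7.5 = 1.333 rows/cm; 52.5 × 1.333 = 70.00 → 70 rows.

Cast on 42 stitches and work 70 rows.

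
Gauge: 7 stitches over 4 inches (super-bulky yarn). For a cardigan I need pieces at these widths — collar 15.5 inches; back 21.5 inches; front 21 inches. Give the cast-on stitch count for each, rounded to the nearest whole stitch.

Rate = 7/4 = 1.75 sts per in.
collar: 15.5 × 1.75 = 27.12 → 27.
back: 21.5 × 1.75 = 37.62 → 38.
front: 21 × 1.75 = 36.75 → 37.

collar 27; back 38; front 37.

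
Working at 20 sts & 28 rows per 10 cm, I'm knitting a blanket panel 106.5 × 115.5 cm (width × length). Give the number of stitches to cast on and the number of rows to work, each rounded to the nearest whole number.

Cast on 213 stitches and work 323 rows.

Stitch gauge = 20/10 = 2 sts/cm; 106.5 × 2 = 213.00 → 213 sts.
Row gauge = 28/10 = 2.8 rows/cm; 115.5 × 2.8 = 323.40 → 323 rows.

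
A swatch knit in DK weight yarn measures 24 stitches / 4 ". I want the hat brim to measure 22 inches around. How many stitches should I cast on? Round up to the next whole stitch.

24 stitches / 4 in = 6 stitches per inch.
22 × 6 = 132.00 stitches.

CO 132 sts.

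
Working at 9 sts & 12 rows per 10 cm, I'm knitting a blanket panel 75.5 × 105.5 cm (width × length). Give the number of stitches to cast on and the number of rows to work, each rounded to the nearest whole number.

Cast on 68 stitches and work 127 rows.

Stitch gauge = 9/10 = 0.9 sts/cm; 75.5 × 0.9 = 67.95 → 68 sts.
Row gauge = 12/10 = 1.2 rows/cm; 105.5 × 1.2 = 126.60 → 127 rows.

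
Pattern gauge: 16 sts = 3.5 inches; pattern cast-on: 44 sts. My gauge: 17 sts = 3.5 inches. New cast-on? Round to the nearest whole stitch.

Scale factor = 17 / 16 = 1.062.
44 × 17 / 16 = 46.75 sts.
→ 47 sts.

CO 47 sts.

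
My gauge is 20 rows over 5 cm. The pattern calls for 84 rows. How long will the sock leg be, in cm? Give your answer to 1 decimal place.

20 rows / 5 cm = 4 rows per cm.
84 / 4 = 21.00 cm.

21.0 cm.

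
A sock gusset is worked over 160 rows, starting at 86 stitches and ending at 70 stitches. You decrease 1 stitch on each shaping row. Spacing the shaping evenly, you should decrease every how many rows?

Stitches to remove: |70 − 86| = 16.
Shaping rows needed: 16 / 1 = 16.
160 rows / 16 = every 10 rows.

Decrease every 10th row.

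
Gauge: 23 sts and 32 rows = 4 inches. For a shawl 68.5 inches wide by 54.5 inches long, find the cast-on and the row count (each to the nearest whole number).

Cast on 394 stitches and work 436 rows.

Stitch gauge = 23/4 = 5.75 sts/in; 68.5 × 5.75 = 393.88 → 394 sts.
Row gauge = 32/4 = 8 rows/in; 54.5 × 8 = 436.00 → 436 rows.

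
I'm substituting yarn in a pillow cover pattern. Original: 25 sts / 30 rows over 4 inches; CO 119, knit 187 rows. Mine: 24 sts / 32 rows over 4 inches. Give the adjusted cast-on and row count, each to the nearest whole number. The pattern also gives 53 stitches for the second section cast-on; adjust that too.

Stitches: 119 × 24/25 = 114.24 → 114.
Rows: 187 × 32/30 = 199.47 → 199.
second section cast-on: 53 × 24/25 = 50.88 → 51.

Cast on 114 stitches; work 199 rows; second section cast-on 51 stitches.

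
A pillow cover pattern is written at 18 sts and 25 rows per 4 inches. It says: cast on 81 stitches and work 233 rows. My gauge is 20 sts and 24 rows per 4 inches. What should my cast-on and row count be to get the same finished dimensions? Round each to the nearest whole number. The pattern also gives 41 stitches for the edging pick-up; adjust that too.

Stitches: 81 × 20/18 = 90.00 → 90.
Rows: 233 × 24/25 = 223.68 → 224.
edging pick-up: 41 × 20/18 = 45.56 → 46.

Cast on 90 stitches; work 224 rows; edging pick-up 46 stitches.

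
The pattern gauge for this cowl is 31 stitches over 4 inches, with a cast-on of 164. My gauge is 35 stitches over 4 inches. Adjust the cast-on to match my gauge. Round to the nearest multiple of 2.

Scale factor = 35 / 31 = 1.129.
164 × 35 / 31 = 185.16 sts.
→ 186 sts.

CO 186 sts.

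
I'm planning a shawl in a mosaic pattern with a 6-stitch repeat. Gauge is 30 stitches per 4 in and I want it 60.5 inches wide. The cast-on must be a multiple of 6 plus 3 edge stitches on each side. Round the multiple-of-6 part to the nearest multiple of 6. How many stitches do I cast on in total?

30 / 4 = 7.5 sts per inch.
60.5 × 7.5 = 453.75 sts.
Less 6 edge sts → 447.75 for the repeat.
Nearest multiple of 6: 450.
Add back 6 edge sts → 456.

456 stitches.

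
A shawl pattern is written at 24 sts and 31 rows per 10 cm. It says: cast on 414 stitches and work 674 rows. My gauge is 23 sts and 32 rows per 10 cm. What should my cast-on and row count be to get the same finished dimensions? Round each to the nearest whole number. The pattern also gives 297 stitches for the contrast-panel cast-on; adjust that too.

Cast on 397 stitches; work 696 rows; contrast-panel cast-on 285 stitches.

Stitches: 414 × 23/24 = 396.75 → 397.
Rows: 674 × 32/31 = 695.74 → 696.
contrast-panel cast-on: 297 × 23/24 = 284.62 → 285.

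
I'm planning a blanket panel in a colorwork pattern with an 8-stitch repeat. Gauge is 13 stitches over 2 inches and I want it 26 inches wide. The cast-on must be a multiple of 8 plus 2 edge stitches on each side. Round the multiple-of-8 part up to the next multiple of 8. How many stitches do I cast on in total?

13 / 2 = 6.5 sts per inch.
26 × 6.5 = 169.00 sts.
Less 4 edge sts → 165.00 for the repeat.
Next multiple of 8: 168.
Add back 4 edge sts → 172.

172 stitches.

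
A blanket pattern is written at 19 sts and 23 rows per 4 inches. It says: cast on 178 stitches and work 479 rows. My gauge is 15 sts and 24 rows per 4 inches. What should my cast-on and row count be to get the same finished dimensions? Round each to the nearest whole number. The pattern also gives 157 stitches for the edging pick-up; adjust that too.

Cast on 141 stitches; work 500 rows; edging pick-up 124 stitches.

Stitches: 178 × 15/19 = 140.53 → 141.
Rows: 479 × 24/23 = 499.83 → 500.
edging pick-up: 157 × 15/19 = 123.95 → 124.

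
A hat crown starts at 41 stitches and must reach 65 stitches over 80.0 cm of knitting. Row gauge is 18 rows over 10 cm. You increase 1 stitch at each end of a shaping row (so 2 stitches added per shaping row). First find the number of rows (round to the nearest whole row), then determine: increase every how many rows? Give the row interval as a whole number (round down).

Rows = 80.0 × 1.8 = 144.0 → 144 rows.
Stitches to add: 24 → 12 shaping rows (at 2 st each).
144 / 12 = 12.00 → every 12 rows.

Increase every 12th row.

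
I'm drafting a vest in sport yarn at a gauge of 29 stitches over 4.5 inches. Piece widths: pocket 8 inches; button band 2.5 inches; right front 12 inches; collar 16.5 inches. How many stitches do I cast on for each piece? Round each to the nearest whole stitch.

pocket 52; button band 16; right front 77; collar 106.

Rate = 29/4.5 = 6.444 sts per in.
pocket: 8 × 6.444 = 51.56 → 52.
button band: 2.5 × 6.444 = 16.11 → 16.
right front: 12 × 6.444 = 77.33 → 77.
collar: 16.5 × 6.444 = 106.33 → 106.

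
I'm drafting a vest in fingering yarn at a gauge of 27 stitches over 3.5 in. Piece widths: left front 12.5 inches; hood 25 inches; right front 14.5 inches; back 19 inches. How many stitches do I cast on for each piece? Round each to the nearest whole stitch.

Rate = 27/3.5 = 7.714 sts per in.
left front: 12.5 × 7.714 = 96.43 → 96.
hood: 25 × 7.714 = 192.86 → 193.
right front: 14.5 × 7.714 = 111.86 → 112.
back: 19 × 7.714 = 146.57 → 147.

left front 96; hood 193; right front 112; back 147.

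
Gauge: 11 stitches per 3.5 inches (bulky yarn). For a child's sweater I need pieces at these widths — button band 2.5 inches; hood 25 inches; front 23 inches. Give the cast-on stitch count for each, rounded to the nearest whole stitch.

button band 8; hood 79; front 72.

Rate = 11/3.5 = 3.143 sts per in.
button band: 2.5 × 3.143 = 7.86 → 8.
hood: 25 × 3.143 = 78.57 → 79.
front: 23 × 3.143 = 72.29 → 72.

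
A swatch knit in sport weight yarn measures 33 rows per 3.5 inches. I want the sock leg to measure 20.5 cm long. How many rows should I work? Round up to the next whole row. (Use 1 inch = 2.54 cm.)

20.5 cm = 8.07 in.
33 rows / 3.5 in = 9.429 rows per inch.
8.07 × 9.429 = 76.10 rows.
Round up → 77.

Work 77 rows.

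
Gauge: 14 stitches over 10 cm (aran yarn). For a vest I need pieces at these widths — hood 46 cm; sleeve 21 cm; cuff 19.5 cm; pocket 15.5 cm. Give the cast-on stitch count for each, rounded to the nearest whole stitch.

Rate = 14/10 = 1.4 sts per cm.
hood: 46 × 1.4 = 64.40 → 64.
sleeve: 21 × 1.4 = 29.40 → 29.
cuff: 19.5 × 1.4 = 27.30 → 27.
pocket: 15.5 × 1.4 = 21.70 → 22.

hood 64; sleeve 29; cuff 27; pocket 22.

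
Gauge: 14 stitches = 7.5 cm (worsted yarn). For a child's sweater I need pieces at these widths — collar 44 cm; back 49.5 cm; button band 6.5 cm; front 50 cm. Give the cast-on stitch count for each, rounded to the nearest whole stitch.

Rate = 14/7.5 = 1.867 sts per cm.
collar: 44 × 1.867 = 82.13 → 82.
back: 49.5 × 1.867 = 92.40 → 92.
button band: 6.5 × 1.867 = 12.13 → 12.
front: 50 × 1.867 = 93.33 → 93.

collar 82; back 92; button band 12; front 93.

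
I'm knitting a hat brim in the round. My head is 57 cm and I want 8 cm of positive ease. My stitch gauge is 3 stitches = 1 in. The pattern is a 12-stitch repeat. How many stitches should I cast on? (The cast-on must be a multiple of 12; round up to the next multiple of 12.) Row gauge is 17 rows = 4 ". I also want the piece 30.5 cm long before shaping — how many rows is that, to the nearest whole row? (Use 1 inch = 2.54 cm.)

Finished = 57 + 8 = 65 cm.
65 cm × 1/2.54 = 25.59 inches.
3/1 = 3 sts per in; 25.59 × 3 = 76.77 sts.
Next multiple of 12 → 84.
30.5 cm = 12.01 inches; × 4.25 = 51.03 → 51 rows.

Cast on 84 stitches; work 51 rows.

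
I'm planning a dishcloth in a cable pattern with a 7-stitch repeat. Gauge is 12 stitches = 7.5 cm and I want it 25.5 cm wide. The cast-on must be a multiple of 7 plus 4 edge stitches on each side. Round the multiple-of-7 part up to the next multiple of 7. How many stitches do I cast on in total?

12 / 7.5 = 1.6 sts per cm.
25.5 × 1.6 = 40.80 sts.
Less 8 edge sts → 32.80 for the repeat.
Next multiple of 7: 35.
Add back 8 edge sts → 43.

Cast on 43 stitches.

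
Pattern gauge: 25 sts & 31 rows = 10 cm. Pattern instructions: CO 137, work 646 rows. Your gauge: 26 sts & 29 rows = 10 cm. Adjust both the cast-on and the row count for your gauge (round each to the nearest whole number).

Cast on 142 stitches; work 604 rows.

Stitches: 137 × 26/25 = 142.48 → 142.
Rows: 646 × 29/31 = 604.32 → 604.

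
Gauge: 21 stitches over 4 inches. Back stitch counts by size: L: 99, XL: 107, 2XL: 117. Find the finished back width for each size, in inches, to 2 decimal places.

21/4 = 5.25 sts per in.
L: 99 / 5.25 = 18.857 → 18.86 in.
XL: 107 / 5.25 = 20.381 → 20.38 in.
2XL: 117 / 5.25 = 22.286 → 22.29 in.

L 18.86 inches; XL 20.38 inches; 2XL 22.29 inches.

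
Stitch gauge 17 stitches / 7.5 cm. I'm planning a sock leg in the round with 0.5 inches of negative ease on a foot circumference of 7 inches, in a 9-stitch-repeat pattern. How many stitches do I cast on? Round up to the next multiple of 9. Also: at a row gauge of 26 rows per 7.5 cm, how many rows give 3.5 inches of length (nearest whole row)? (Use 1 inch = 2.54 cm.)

Cast on 45 stitches; work 31 rows.

Finished = 7 − 0.5 = 6.5 inches.
6.5 inches × 2.54 = 16.51 cm.
17/7.5 = 2.267 sts per cm; 16.51 × 2.267 = 37.42 sts.
Next multiple of 9 → 45.
3.5 inches = 8.89 cm; × 3.467 = 30.82 → 31 rows.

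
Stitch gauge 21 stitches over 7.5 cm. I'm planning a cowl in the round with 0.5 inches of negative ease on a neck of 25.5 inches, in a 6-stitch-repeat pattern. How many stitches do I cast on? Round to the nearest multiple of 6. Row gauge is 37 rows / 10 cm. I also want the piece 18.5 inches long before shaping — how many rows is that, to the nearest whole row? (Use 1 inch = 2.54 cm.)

Finished = 25.5 − 0.5 = 25 inches.
25 inches × 2.54 = 63.50 cm.
21/7.5 = 2.8 sts per cm; 63.50 × 2.8 = 177.80 sts.
Nearest multiple of 6 → 180.
18.5 inches = 46.99 cm; × 3.7 = 173.86 → 174 rows.

Cast on 180 stitches; work 174 rows.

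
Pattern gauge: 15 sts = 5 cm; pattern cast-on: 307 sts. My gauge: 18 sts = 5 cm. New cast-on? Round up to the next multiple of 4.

CO 372 sts.

Scale factor = 18 / 15 = 1.200.
307 × 18 / 15 = 368.40 sts.
→ 372 sts.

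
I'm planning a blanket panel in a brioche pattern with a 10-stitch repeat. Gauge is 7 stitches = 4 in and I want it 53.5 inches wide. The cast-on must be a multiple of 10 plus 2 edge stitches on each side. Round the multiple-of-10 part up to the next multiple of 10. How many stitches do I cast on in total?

94 stitches.

7 / 4 = 1.75 sts per inch.
53.5 × 1.75 = 93.62 sts.
Less 4 edge sts → 89.62 for the repeat.
Next multiple of 10: 90.
Add back 4 edge sts → 94.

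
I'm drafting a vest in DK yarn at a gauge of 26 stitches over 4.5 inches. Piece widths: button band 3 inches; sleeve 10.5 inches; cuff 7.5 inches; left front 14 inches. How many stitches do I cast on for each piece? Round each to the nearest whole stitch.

Rate = 26/4.5 = 5.778 sts per in.
button band: 3 × 5.778 = 17.33 → 17.
sleeve: 10.5 × 5.778 = 60.67 → 61.
cuff: 7.5 × 5.778 = 43.33 → 43.
left front: 14 × 5.778 = 80.89 → 81.

button band 17; sleeve 61; cuff 43; left front 81.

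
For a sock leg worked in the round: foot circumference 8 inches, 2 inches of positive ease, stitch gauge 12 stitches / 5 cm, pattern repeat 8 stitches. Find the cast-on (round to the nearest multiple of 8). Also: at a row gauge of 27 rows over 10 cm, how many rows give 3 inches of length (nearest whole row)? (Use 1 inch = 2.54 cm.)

Finished = 8 + 2 = 10 inches.
10 inches × 2.54 = 25.40 cm.
12/5 = 2.4 sts per cm; 25.40 × 2.4 = 60.96 sts.
Nearest multiple of 8 → 64.
3 inches = 7.62 cm; × 2.7 = 20.57 → 21 rows.

Cast on 64 stitches; work 21 rows.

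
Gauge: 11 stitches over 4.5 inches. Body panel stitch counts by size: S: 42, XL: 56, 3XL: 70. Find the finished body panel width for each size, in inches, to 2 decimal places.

11/4.5 = 2.444 sts per in.
S: 42 / 2.444 = 17.182 → 17.18 in.
XL: 56 / 2.444 = 22.909 → 22.91 in.
3XL: 70 / 2.444 = 28.636 → 28.64 in.

S 17.18 inches; XL 22.91 inches; 3XL 28.64 inches.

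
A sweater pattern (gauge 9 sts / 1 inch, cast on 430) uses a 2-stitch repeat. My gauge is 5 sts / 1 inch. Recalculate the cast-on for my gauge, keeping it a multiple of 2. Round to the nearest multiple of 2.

430 × 5 / 9 = 238.89.
Nearest multiple of 2: 238.

Cast on 238 stitches.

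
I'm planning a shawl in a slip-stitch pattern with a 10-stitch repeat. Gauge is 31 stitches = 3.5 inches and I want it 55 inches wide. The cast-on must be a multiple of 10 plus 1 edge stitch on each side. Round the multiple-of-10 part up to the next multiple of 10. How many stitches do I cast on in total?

CO 492 sts.

31 / 3.5 = 8.857 sts per inch.
55 × 8.857 = 487.14 sts.
Less 2 edge sts → 485.14 for the repeat.
Next multiple of 10: 490.
Add back 2 edge sts → 492.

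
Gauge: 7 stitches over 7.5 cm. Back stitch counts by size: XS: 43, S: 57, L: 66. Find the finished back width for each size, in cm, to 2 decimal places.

7/7.5 = 0.933 sts per cm.
XS: 43 / 0.933 = 46.071 → 46.07 cm.
S: 57 / 0.933 = 61.071 → 61.07 cm.
L: 66 / 0.933 = 70.714 → 70.71 cm.

XS 46.07 cm; S 61.07 cm; L 70.71 cm.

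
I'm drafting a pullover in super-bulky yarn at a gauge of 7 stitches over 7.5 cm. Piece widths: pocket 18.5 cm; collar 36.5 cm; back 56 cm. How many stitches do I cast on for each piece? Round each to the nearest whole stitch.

Rate = 7/7.5 = 0.933 sts per cm.
pocket: 18.5 × 0.933 = 17.27 → 17.
collar: 36.5 × 0.933 = 34.07 → 34.
back: 56 × 0.933 = 52.27 → 52.

pocket 17; collar 34; back 52.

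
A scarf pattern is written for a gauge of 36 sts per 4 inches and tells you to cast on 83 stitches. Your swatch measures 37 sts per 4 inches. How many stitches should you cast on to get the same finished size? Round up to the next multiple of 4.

88 stitches.

Scale factor = 37 / 36 = 1.028.
83 × 37 / 36 = 85.31 sts.
→ 88 sts.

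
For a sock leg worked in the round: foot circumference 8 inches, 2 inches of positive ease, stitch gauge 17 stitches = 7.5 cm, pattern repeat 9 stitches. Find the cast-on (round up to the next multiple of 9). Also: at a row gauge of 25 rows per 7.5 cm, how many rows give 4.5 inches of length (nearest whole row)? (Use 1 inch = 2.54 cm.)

Finished = 8 + 2 = 10 inches.
10 inches × 2.54 = 25.40 cm.
17/7.5 = 2.267 sts per cm; 25.40 × 2.267 = 57.57 sts.
Next multiple of 9 → 63.
4.5 inches = 11.43 cm; × 3.333 = 38.10 → 38 rows.

Cast on 63 stitches; work 38 rows.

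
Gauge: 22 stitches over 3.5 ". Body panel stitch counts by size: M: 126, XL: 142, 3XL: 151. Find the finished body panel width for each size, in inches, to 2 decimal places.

M 20.05 inches; XL 22.59 inches; 3XL 24.02 inches.

22/3.5 = 6.286 sts per in.
M: 126 / 6.286 = 20.045 → 20.05 in.
XL: 142 / 6.286 = 22.591 → 22.59 in.
3XL: 151 / 6.286 = 24.023 → 24.02 in.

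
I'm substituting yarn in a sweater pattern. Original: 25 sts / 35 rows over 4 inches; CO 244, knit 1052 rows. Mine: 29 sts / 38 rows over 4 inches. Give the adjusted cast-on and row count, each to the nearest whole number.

Cast on 283 stitches; work 1142 rows.

Stitches: 244 × 29/25 = 283.04 → 283.
Rows: 1052 × 38/35 = 1142.17 → 1142.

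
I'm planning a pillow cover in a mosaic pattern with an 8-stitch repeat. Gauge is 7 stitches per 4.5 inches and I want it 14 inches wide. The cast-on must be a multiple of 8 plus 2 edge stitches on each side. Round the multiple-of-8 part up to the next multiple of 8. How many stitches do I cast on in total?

28 stitches.

7 / 4.5 = 1.556 sts per inch.
14 × 1.556 = 21.78 sts.
Less 4 edge sts → 17.78 for the repeat.
Next multiple of 8: 24.
Add back 4 edge sts → 28.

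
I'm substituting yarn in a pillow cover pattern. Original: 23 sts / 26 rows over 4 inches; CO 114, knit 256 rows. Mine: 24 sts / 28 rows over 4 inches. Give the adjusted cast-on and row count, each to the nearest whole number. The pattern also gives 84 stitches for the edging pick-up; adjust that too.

Cast on 119 stitches; work 276 rows; edging pick-up 88 stitches.

Stitches: 114 × 24/23 = 118.96 → 119.
Rows: 256 × 28/26 = 275.69 → 276.
edging pick-up: 84 × 24/23 = 87.65 → 88.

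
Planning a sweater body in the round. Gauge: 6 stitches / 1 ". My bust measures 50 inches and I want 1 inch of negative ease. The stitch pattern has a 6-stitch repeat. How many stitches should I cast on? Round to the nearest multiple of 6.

Finished = 50 − 1 = 49 inches.
6 / 1 = 6 sts/in.
49 × 6 = 294.00 sts.
Nearest multiple of 6: 294.

CO 294 sts.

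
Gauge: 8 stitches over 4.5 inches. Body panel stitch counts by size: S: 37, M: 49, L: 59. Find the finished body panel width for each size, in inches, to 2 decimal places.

8/4.5 = 1.778 sts per in.
S: 37 / 1.778 = 20.812 → 20.81 in.
M: 49 / 1.778 = 27.562 → 27.56 in.
L: 59 / 1.778 = 33.188 → 33.19 in.

S 20.81 inches; M 27.56 inches; L 33.19 inches.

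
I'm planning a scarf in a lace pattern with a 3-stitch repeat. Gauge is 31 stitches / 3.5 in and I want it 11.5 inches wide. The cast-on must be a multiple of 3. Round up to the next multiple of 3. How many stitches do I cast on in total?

31 / 3.5 = 8.857 sts per inch.
11.5 × 8.857 = 101.86 sts.
Next multiple of 3: 102.

Cast on 102 stitches.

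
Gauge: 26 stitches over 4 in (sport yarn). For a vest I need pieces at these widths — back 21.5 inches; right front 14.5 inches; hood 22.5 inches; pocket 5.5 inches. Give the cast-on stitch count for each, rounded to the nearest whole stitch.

Rate = 26/4 = 6.5 sts per in.
back: 21.5 × 6.5 = 139.75 → 140.
right front: 14.5 × 6.5 = 94.25 → 94.
hood: 22.5 × 6.5 = 146.25 → 146.
pocket: 5.5 × 6.5 = 35.75 → 36.

back 140; right front 94; hood 146; pocket 36.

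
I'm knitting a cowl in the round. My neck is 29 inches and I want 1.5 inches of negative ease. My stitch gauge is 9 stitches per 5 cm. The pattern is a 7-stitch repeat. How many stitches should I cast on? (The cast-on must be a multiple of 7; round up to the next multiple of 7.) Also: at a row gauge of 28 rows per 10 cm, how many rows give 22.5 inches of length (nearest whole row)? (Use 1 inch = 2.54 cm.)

Finished = 29 − 1.5 = 27.5 inches.
27.5 inches × 2.54 = 69.85 cm.
9/5 = 1.8 sts per cm; 69.85 × 1.8 = 125.73 sts.
Next multiple of 7 → 126.
22.5 inches = 57.15 cm; × 2.8 = 160.02 → 160 rows.

Cast on 126 stitches; work 160 rows.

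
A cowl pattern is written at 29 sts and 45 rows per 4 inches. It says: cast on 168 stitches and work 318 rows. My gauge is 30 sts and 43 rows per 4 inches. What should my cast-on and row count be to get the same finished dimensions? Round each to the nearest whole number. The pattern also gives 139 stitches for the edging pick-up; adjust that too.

Stitches: 168 × 30/29 = 173.79 → 174.
Rows: 318 × 43/45 = 303.87 → 304.
edging pick-up: 139 × 30/29 = 143.79 → 144.

Cast on 174 stitches; work 304 rows; edging pick-up 144 stitches.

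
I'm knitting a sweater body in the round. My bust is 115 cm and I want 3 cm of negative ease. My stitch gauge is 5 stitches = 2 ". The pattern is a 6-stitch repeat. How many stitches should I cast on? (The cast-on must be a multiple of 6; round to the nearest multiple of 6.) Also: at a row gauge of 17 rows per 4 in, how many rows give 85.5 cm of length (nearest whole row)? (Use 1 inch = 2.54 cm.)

Finished = 115 − 3 = 112 cm.
112 cm × 1/2.54 = 44.09 inches.
5/2 = 2.5 sts per in; 44.09 × 2.5 = 110.24 sts.
Nearest multiple of 6 → 108.
85.5 cm = 33.66 inches; × 4.25 = 143.06 → 143 rows.

Cast on 108 stitches; work 143 rows.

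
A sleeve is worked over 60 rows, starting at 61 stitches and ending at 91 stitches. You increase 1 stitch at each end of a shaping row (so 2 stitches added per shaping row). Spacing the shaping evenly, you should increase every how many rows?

Increase every 4th row.

Stitches to add: |91 − 61| = 30.
Shaping rows needed: 30 / 2 = 15.
60 rows / 15 = every 4 rows.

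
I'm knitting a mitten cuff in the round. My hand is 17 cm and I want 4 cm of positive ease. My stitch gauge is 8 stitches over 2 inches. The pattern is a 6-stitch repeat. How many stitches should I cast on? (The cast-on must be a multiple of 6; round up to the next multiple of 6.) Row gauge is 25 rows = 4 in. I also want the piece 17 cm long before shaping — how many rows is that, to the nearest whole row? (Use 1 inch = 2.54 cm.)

Finished = 17 + 4 = 21 cm.
21 cm × 1/2.54 = 8.27 inches.
8/2 = 4 sts per in; 8.27 × 4 = 33.07 sts.
Next multiple of 6 → 36.
17 cm = 6.69 inches; × 6.25 = 41.83 → 42 rows.

Cast on 36 stitches; work 42 rows.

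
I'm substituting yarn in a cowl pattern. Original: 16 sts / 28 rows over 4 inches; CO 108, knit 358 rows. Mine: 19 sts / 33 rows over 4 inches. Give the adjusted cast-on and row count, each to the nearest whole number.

Cast on 128 stitches; work 422 rows.

Stitches: 108 × 19/16 = 128.25 → 128.
Rows: 358 × 33/28 = 421.93 → 422.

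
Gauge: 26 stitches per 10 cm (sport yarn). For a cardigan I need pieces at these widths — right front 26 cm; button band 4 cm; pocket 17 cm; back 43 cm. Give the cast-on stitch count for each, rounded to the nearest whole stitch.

right front 68; button band 10; pocket 44; back 112.

Rate = 26/10 = 2.6 sts per cm.
right front: 26 × 2.6 = 67.60 → 68.
button band: 4 × 2.6 = 10.40 → 10.
pocket: 17 × 2.6 = 44.20 → 44.
back: 43 × 2.6 = 111.80 → 112.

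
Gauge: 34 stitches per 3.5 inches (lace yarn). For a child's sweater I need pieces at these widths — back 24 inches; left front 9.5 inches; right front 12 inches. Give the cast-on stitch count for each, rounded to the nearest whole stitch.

Rate = 34/3.5 = 9.714 sts per in.
back: 24 × 9.714 = 233.14 → 233.
left front: 9.5 × 9.714 = 92.29 → 92.
right front: 12 × 9.714 = 116.57 → 117.

back 233; left front 92; right front 117.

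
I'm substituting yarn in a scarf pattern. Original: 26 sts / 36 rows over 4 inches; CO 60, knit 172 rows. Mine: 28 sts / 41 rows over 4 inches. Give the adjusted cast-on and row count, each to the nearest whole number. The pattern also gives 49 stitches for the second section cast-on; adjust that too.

Stitches: 60 × 28/26 = 64.62 → 65.
Rows: 172 × 41/36 = 195.89 → 196.
second section cast-on: 49 × 28/26 = 52.77 → 53.

Cast on 65 stitches; work 196 rows; second section cast-on 53 stitches.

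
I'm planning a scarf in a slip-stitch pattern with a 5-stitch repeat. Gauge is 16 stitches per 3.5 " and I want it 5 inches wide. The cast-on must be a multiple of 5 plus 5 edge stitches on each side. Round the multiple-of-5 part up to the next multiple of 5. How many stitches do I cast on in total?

16 / 3.5 = 4.571 sts per inch.
5 × 4.571 = 22.86 sts.
Less 10 edge sts → 12.86 for the repeat.
Next multiple of 5: 15.
Add back 10 edge sts → 25.

Cast on 25 stitches.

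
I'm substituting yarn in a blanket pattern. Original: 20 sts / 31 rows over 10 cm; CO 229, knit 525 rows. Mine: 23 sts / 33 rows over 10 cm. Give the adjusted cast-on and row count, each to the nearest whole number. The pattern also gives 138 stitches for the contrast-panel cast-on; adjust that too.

Stitches: 229 × 23/20 = 263.35 → 263.
Rows: 525 × 33/31 = 558.87 → 559.
contrast-panel cast-on: 138 × 23/20 = 158.70 → 159.

Cast on 263 stitches; work 559 rows; contrast-panel cast-on 159 stitches.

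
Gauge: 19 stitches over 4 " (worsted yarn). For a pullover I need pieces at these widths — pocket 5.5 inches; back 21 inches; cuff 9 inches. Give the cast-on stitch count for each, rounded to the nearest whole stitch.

Rate = 19/4 = 4.75 sts per in.
pocket: 5.5 × 4.75 = 26.12 → 26.
back: 21 × 4.75 = 99.75 → 100.
cuff: 9 × 4.75 = 42.75 → 43.

pocket 26; back 100; cuff 43.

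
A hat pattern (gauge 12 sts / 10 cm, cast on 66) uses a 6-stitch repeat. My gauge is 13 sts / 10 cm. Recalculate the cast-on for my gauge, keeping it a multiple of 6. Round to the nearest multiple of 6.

66 × 13 / 12 = 71.50.
Nearest multiple of 6: 72.

72 stitches.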